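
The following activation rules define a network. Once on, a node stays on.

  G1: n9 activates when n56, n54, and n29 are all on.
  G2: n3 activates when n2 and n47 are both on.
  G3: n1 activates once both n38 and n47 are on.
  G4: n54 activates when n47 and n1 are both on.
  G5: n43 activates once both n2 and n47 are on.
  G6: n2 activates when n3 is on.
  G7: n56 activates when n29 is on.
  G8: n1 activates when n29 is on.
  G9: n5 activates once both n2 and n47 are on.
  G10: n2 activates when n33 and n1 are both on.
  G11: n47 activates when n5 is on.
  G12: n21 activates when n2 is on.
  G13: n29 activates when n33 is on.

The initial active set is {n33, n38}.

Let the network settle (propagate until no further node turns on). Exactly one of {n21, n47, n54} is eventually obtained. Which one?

n21

G13: n33 on → n29 on.
n29 is on, so n1 activates (G8).
G10: n33 and n1 on → n2 on.
n2 is on, so n21 activates (G12).
n54 would need n47 and n1 (G4), but n47 never turns on. n47 would need n5 (G11), but n5 never turns on.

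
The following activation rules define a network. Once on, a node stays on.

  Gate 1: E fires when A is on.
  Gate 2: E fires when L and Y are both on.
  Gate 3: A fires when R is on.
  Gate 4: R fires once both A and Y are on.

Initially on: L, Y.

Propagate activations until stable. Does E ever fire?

Yes

L and Y are on, so E fires (Gate 2).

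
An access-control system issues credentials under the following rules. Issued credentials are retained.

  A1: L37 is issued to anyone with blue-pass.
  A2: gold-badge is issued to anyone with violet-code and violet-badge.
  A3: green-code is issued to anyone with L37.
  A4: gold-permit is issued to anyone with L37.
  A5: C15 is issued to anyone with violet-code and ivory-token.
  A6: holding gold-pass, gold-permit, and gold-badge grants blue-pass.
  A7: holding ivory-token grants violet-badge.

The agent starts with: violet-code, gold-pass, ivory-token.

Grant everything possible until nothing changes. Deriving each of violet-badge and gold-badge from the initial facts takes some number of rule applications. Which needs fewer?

violet-badge: Holding ivory-token grants violet-badge (A7). [1 rule application]
gold-badge: Holding ivory-token grants violet-badge (A7). Holding violet-code and violet-badge grants gold-badge (A2). [2 rule applications]
violet-badge needs fewer.

violet-badge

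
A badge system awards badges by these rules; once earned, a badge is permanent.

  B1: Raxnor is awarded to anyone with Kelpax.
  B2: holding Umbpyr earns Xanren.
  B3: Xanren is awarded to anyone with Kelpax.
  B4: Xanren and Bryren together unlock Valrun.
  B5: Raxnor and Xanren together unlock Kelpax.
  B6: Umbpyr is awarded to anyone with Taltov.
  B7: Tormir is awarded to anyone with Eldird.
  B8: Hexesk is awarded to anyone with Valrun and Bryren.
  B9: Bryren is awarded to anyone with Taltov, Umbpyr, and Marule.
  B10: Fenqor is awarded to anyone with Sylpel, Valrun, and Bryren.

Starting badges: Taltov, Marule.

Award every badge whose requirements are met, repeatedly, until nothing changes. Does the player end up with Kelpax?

Kelpax would need Raxnor and Xanren (B5), but Raxnor is never earned.

No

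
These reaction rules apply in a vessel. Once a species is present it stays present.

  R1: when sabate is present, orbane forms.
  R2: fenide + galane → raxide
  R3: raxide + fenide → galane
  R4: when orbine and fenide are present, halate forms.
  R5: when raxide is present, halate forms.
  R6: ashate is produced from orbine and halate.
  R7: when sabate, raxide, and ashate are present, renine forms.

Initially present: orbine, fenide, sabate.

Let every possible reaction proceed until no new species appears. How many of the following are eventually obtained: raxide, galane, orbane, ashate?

2

sabate present → orbane forms (R1).
orbine and fenide present → halate forms (R4).
orbine and halate present → ashate forms (R6).
raxide would need fenide and galane (R2), but galane never forms.
galane would need raxide and fenide (R3), but raxide never forms.
orbane: reached.
ashate: reached.
Reached: orbane and ashate — 2 of the 4.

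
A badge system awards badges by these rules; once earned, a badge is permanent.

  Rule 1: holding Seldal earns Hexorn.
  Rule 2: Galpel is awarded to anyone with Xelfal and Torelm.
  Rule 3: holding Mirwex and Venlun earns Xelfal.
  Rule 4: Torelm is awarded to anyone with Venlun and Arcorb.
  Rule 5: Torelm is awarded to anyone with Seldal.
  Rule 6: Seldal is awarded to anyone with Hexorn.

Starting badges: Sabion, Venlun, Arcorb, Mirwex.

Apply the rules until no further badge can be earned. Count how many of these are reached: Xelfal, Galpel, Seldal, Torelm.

With Mirwex and Venlun, Xelfal is earned (Rule 3).
With Venlun and Arcorb, Torelm is earned (Rule 4).
With Xelfal and Torelm, Galpel is earned (Rule 2).
Xelfal: reached.
Galpel: reached.
Seldal would need Hexorn (Rule 6), but Hexorn is never earned.
Torelm: reached.
Reached: Xelfal, Galpel, and Torelm — 3 of the 4.

3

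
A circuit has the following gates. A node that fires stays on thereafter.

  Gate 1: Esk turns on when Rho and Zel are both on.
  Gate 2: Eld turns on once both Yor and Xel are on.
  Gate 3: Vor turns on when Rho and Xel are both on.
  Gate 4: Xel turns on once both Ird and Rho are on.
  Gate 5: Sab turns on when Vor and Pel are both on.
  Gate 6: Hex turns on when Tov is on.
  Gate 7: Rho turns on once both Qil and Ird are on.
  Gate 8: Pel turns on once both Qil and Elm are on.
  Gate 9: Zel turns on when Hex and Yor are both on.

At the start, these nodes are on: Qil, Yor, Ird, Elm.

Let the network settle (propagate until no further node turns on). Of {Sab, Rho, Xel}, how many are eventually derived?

3

Qil and Elm are on, so Pel turns on (Gate 8).
Qil and Ird are on, so Rho turns on (Gate 7).
Gate 4: Ird and Rho on → Xel on.
Rho and Xel are on, so Vor turns on (Gate 3).
Vor and Pel are on, so Sab turns on (Gate 5).
Sab: reached.
Rho: reached.
Xel: reached.
All 3 are reached.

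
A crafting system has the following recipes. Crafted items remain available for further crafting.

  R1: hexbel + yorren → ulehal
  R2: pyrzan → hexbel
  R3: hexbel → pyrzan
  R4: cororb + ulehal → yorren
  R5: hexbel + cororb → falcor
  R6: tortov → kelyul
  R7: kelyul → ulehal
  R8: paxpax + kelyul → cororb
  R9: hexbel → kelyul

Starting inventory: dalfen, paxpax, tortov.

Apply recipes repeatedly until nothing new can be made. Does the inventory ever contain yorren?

Yes

Using R6, tortov makes kelyul.
kelyul → ulehal (R7).
Using R8, paxpax and kelyul make cororb.
Using R4, cororb and ulehal make yorren.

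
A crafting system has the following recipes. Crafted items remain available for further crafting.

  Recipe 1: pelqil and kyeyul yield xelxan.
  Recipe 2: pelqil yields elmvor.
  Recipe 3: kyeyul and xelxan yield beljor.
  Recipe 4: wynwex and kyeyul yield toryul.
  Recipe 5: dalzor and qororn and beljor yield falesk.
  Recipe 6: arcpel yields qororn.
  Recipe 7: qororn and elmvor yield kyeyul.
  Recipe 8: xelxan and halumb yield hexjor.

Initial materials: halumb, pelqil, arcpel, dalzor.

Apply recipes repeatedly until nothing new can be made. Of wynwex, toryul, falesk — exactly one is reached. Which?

falesk

Using Recipe 6, arcpel makes qororn.
Using Recipe 2, pelqil makes elmvor.
Using Recipe 7, qororn and elmvor make kyeyul.
pelqil and kyeyul → xelxan (Recipe 1).
kyeyul and xelxan → beljor (Recipe 3).
Using Recipe 5, dalzor, qororn, and beljor make falesk.
No rule produces wynwex, and it is not given. toryul would need wynwex and kyeyul (Recipe 4), but wynwex is never obtained.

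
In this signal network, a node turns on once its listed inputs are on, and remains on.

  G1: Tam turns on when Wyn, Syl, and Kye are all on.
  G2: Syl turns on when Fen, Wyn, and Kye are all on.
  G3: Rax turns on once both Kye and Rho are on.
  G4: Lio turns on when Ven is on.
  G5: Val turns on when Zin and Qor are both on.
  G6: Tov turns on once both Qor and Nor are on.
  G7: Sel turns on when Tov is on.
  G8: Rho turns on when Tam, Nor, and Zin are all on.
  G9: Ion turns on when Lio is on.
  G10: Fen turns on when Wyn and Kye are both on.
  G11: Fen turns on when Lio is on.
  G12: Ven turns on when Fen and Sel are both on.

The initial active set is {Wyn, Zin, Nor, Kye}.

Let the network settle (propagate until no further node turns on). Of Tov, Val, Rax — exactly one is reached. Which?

Wyn and Kye are on, so Fen turns on (G10).
Fen, Wyn, and Kye are on, so Syl turns on (G2).
G1: Wyn, Syl, and Kye on → Tam on.
G8: Tam, Nor, and Zin on → Rho on.
Kye and Rho are on, so Rax turns on (G3).
Val would need Zin and Qor (G5), but Qor never turns on. Tov would need Qor and Nor (G6), but Qor never turns on.

Rax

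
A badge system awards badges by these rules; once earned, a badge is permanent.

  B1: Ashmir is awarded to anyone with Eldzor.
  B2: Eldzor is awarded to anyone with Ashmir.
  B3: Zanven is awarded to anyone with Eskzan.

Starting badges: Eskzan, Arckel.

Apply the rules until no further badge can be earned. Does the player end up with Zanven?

Yes

With Eskzan, Zanven is earned (B3).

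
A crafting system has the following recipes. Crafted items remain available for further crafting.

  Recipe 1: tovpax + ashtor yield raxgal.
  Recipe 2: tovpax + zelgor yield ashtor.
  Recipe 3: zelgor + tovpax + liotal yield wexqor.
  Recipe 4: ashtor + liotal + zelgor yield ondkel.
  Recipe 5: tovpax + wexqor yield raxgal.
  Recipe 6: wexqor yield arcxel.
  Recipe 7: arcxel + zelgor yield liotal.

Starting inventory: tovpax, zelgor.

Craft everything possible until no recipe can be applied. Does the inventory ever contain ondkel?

No

ondkel would need ashtor, liotal, and zelgor (Recipe 4), but liotal is never obtained.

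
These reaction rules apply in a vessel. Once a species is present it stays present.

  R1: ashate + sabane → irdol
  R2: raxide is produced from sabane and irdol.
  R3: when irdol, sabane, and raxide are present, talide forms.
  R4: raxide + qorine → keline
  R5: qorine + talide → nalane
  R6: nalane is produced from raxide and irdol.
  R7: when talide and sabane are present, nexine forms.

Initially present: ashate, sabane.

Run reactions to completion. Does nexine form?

Yes

ashate and sabane present → irdol forms (R1).
sabane and irdol present → raxide forms (R2).
irdol, sabane, and raxide present → talide forms (R3).
talide and sabane present → nexine forms (R7).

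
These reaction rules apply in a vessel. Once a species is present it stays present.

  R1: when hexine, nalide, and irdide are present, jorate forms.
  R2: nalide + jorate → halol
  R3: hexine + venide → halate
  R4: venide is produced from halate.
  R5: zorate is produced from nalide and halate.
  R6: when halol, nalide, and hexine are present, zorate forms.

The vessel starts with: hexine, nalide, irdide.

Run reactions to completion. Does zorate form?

hexine, nalide, and irdide present → jorate forms (R1).
nalide and jorate present → halol forms (R2).
halol, nalide, and hexine present → zorate forms (R6).

Yes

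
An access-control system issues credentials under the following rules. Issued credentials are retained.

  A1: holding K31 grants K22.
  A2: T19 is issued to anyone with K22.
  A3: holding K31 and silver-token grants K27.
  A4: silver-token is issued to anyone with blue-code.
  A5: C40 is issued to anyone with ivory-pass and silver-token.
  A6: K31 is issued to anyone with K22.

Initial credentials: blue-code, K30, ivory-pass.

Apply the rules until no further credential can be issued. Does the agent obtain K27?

K27 would need K31 and silver-token (A3), but K31 is never granted.

No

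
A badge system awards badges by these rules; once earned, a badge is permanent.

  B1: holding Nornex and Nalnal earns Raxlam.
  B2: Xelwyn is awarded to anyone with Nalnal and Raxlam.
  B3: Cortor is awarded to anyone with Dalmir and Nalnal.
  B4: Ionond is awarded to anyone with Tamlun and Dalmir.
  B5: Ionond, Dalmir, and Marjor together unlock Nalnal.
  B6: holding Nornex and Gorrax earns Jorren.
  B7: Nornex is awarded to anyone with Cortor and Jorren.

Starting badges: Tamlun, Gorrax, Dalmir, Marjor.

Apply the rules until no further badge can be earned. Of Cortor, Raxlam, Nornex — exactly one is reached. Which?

Cortor

With Tamlun and Dalmir, Ionond is earned (B4).
With Ionond, Dalmir, and Marjor, Nalnal is earned (B5).
With Dalmir and Nalnal, Cortor is earned (B3).
Nornex would need Cortor and Jorren (B7), but Jorren is never earned. Raxlam would need Nornex and Nalnal (B1), but Nornex is never earned.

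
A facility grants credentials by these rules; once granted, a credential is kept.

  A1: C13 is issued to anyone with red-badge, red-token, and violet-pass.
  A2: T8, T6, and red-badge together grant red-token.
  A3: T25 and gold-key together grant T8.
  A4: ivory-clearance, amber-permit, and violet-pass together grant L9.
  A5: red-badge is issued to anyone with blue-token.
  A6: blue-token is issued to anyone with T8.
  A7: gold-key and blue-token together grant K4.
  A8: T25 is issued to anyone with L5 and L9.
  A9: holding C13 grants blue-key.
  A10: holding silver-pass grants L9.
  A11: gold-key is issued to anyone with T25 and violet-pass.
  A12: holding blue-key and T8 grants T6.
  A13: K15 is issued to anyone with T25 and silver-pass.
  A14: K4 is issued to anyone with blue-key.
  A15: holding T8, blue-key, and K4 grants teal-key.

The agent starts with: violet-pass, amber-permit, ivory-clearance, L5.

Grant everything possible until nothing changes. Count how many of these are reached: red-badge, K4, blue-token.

Holding ivory-clearance, amber-permit, and violet-pass grants L9 (A4).
Holding L5 and L9 grants T25 (A8).
Holding T25 and violet-pass grants gold-key (A11).
Holding T25 and gold-key grants T8 (A3).
Holding T8 grants blue-token (A6).
Holding gold-key and blue-token grants K4 (A7).
Holding blue-token grants red-badge (A5).
red-badge: reached.
K4: reached.
blue-token: reached.
All 3 are reached.

3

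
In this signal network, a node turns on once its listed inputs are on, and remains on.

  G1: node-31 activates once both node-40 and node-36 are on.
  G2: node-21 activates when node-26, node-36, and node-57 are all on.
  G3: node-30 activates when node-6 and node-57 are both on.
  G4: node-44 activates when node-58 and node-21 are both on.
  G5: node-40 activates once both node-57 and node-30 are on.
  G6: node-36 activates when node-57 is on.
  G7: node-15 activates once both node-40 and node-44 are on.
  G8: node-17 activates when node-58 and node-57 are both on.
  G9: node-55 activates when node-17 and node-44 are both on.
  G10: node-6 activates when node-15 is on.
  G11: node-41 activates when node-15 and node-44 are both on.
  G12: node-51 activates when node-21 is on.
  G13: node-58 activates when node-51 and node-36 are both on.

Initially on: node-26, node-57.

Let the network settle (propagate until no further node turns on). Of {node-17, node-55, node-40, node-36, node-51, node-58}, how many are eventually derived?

node-57 is on, so node-36 activates (G6).
node-26, node-36, and node-57 are on, so node-21 activates (G2).
G12: node-21 on → node-51 on.
node-51 and node-36 are on, so node-58 activates (G13).
G8: node-58 and node-57 on → node-17 on.
G4: node-58 and node-21 on → node-44 on.
G9: node-17 and node-44 on → node-55 on.
node-17: reached.
node-55: reached.
node-40 would need node-57 and node-30 (G5), but node-30 never turns on.
node-36: reached.
node-51: reached.
node-58: reached.
Reached: node-17, node-55, node-36, node-51, and node-58 — 5 of the 6.

5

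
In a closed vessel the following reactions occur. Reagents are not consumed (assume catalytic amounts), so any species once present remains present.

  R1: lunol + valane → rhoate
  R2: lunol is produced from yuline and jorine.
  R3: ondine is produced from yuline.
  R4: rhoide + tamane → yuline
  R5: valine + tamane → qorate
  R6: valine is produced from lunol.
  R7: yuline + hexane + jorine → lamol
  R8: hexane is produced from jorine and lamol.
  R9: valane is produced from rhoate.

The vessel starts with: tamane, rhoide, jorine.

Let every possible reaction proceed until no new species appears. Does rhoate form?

rhoate would need lunol and valane (R1), but valane never forms.

No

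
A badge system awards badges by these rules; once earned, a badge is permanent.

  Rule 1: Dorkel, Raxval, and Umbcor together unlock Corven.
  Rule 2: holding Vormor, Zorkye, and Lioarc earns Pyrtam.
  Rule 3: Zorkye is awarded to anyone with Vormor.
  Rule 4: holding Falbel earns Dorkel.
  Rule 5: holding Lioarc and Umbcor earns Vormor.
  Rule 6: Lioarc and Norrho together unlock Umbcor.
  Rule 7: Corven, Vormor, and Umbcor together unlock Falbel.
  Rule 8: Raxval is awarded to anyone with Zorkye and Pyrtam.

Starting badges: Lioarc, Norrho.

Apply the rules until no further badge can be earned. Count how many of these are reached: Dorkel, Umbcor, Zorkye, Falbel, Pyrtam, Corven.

3

With Lioarc and Norrho, Umbcor is earned (Rule 6).
With Lioarc and Umbcor, Vormor is earned (Rule 5).
With Vormor, Zorkye is earned (Rule 3).
With Vormor, Zorkye, and Lioarc, Pyrtam is earned (Rule 2).
Dorkel would need Falbel (Rule 4), but Falbel is never earned.
Umbcor: reached.
Zorkye: reached.
Falbel would need Corven, Vormor, and Umbcor (Rule 7), but Corven is never earned.
Pyrtam: reached.
Corven would need Dorkel, Raxval, and Umbcor (Rule 1), but Dorkel is never earned.
Reached: Umbcor, Zorkye, and Pyrtam — 3 of the 6.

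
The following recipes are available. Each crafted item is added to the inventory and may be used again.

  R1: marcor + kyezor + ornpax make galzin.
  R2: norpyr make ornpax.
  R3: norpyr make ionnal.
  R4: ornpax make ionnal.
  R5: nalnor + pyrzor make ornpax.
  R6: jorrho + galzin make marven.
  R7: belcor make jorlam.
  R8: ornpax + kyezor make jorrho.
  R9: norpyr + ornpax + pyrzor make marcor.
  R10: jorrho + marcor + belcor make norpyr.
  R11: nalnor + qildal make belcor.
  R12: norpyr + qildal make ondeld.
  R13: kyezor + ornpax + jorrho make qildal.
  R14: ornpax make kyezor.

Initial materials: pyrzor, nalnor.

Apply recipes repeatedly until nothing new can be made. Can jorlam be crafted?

Yes

Using R5, nalnor and pyrzor make ornpax.
ornpax → kyezor (R14).
Using R8, ornpax and kyezor make jorrho.
Using R13, kyezor, ornpax, and jorrho make qildal.
nalnor + qildal → belcor (R11).
Using R7, belcor makes jorlam.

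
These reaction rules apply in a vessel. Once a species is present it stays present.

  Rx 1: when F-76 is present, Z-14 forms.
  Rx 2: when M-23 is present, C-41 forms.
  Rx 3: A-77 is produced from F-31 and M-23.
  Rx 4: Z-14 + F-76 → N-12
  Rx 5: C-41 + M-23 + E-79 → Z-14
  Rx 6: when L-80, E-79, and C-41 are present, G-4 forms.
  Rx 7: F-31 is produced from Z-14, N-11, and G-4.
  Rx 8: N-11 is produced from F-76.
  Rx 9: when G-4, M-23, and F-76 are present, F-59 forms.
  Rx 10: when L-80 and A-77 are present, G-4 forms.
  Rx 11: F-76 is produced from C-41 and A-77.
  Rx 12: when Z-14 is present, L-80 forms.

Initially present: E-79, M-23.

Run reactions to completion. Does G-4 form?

Yes

M-23 present → C-41 forms (Rx 2).
C-41, M-23, and E-79 present → Z-14 forms (Rx 5).
Z-14 present → L-80 forms (Rx 12).
L-80, E-79, and C-41 present → G-4 forms (Rx 6).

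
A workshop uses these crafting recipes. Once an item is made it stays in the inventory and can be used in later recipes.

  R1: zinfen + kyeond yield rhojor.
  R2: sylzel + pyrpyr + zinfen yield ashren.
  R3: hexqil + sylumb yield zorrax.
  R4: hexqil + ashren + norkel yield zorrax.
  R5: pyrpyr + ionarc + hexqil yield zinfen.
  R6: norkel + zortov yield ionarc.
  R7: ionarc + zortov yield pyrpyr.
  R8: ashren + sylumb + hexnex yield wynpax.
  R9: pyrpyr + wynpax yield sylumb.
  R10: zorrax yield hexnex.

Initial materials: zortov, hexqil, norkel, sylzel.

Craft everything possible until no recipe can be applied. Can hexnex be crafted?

Yes

Using R6, norkel and zortov make ionarc.
ionarc + zortov → pyrpyr (R7).
Using R5, pyrpyr, ionarc, and hexqil make zinfen.
sylzel + pyrpyr + zinfen → ashren (R2).
hexqil + ashren + norkel → zorrax (R4).
zorrax → hexnex (R10).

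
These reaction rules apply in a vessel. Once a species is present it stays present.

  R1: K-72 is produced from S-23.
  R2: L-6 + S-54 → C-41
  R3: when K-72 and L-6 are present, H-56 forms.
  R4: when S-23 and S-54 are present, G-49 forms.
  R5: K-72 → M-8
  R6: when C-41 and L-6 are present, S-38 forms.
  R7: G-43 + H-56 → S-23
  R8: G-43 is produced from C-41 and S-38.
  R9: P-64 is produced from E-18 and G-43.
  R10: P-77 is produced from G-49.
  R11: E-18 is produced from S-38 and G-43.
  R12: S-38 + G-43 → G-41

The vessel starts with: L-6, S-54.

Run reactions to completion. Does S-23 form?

No

S-23 would need G-43 and H-56 (R7), but H-56 never forms.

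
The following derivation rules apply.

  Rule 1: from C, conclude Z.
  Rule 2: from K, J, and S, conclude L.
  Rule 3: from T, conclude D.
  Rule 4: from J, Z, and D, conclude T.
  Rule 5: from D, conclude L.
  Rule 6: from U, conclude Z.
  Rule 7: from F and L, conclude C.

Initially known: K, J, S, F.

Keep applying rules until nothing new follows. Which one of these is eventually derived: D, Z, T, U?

Z

From K, J, and S, Rule 2 gives L.
F and L hold, so C follows (Rule 7).
From C, Rule 1 gives Z.
D would need T (Rule 3), but T is never established. T would need J, Z, and D (Rule 4), but D is never established. No rule produces U, and it is not given.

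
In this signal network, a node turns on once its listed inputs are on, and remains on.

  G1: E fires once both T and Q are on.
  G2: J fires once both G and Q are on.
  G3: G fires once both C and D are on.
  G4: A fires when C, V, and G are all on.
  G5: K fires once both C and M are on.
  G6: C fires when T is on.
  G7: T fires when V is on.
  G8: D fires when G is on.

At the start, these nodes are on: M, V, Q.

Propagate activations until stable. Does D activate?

D would need G (G8), but G never turns on.

No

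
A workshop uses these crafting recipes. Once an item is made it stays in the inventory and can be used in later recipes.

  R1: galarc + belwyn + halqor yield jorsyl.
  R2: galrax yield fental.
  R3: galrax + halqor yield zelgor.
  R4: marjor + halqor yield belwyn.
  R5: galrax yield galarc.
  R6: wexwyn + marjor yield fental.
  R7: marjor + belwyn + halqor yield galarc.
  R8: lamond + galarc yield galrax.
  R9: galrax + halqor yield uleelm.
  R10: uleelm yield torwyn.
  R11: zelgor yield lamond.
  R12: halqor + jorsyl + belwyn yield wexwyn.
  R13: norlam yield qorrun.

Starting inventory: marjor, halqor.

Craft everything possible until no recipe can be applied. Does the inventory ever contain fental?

Using R4, marjor and halqor make belwyn.
marjor + belwyn + halqor → galarc (R7).
galarc + belwyn + halqor → jorsyl (R1).
halqor + jorsyl + belwyn → wexwyn (R12).
Using R6, wexwyn and marjor make fental.

Yes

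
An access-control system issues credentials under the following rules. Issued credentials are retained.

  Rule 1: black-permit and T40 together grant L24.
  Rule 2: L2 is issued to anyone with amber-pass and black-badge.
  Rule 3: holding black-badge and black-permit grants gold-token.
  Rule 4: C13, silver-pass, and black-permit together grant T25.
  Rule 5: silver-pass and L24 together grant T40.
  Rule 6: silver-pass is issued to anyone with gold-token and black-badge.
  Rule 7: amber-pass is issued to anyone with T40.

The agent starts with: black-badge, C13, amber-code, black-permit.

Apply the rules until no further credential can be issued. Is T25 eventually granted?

Yes

Holding black-badge and black-permit grants gold-token (Rule 3).
Holding gold-token and black-badge grants silver-pass (Rule 6).
Holding C13, silver-pass, and black-permit grants T25 (Rule 4).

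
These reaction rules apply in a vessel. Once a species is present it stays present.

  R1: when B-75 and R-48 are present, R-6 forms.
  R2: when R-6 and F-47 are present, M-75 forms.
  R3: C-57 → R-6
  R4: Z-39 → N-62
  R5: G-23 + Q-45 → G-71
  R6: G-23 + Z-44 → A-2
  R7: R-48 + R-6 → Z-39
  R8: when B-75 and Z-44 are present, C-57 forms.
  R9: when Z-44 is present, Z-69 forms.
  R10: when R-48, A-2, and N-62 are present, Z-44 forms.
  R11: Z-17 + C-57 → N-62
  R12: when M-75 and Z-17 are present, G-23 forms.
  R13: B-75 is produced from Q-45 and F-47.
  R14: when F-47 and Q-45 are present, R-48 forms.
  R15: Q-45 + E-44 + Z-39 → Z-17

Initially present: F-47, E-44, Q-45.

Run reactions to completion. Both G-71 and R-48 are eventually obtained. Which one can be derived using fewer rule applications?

R-48: F-47 and Q-45 present → R-48 forms (R14). [1 rule application]
G-71: Q-45 and F-47 present → B-75 forms (R13). F-47 and Q-45 present → R-48 forms (R14). B-75 and R-48 present → R-6 forms (R1). R-6 and F-47 present → M-75 forms (R2). R-48 and R-6 present → Z-39 forms (R7). Q-45, E-44, and Z-39 present → Z-17 forms (R15). M-75 and Z-17 present → G-23 forms (R12). G-23 and Q-45 present → G-71 forms (R5). [8 rule applications]
R-48 needs fewer.

R-48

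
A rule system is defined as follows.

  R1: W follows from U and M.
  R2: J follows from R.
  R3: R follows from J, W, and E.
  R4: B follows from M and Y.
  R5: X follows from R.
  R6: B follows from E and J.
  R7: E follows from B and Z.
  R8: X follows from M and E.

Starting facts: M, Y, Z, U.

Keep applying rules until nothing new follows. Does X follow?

Yes

M and Y hold, so B follows (R4).
From B and Z, R7 gives E.
From M and E, R8 gives X.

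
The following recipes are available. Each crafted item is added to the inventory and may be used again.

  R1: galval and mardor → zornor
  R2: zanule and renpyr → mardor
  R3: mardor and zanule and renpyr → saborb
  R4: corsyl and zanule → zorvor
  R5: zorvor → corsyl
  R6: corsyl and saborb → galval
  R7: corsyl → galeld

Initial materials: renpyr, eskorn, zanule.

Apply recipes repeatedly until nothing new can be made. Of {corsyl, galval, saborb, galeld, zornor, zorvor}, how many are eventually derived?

1

Using R2, zanule and renpyr make mardor.
Using R3, mardor, zanule, and renpyr make saborb.
corsyl would need zorvor (R5), but zorvor is never obtained.
galval would need corsyl and saborb (R6), but corsyl is never obtained.
saborb: reached.
galeld would need corsyl (R7), but corsyl is never obtained.
zornor would need galval and mardor (R1), but galval is never obtained.
zorvor would need corsyl and zanule (R4), but corsyl is never obtained.
Reached: saborb — 1 of the 6.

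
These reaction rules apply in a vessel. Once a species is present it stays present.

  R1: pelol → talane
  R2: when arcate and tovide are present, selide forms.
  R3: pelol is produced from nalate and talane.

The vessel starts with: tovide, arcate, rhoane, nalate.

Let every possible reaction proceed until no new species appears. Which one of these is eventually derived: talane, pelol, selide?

arcate and tovide present → selide forms (R2).
pelol would need nalate and talane (R3), but talane never forms. talane would need pelol (R1), but pelol never forms.

selide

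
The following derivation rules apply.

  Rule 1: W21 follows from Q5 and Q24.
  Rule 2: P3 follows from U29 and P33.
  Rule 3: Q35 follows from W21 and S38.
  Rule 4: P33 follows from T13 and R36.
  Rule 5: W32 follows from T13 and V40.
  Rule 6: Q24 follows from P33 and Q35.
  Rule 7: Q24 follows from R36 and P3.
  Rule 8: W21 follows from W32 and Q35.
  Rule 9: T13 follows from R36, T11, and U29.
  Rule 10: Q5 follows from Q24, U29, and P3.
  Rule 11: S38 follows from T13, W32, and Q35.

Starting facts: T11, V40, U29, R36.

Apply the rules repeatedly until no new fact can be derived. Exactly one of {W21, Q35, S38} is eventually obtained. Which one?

From R36, T11, and U29, Rule 9 gives T13.
From T13 and R36, Rule 4 gives P33.
U29 and P33 hold, so P3 follows (Rule 2).
R36 and P3 hold, so Q24 follows (Rule 7).
From Q24, U29, and P3, Rule 10 gives Q5.
From Q5 and Q24, Rule 1 gives W21.
Q35 would need W21 and S38 (Rule 3), but S38 is never established. S38 would need T13, W32, and Q35 (Rule 11), but Q35 is never established.

W21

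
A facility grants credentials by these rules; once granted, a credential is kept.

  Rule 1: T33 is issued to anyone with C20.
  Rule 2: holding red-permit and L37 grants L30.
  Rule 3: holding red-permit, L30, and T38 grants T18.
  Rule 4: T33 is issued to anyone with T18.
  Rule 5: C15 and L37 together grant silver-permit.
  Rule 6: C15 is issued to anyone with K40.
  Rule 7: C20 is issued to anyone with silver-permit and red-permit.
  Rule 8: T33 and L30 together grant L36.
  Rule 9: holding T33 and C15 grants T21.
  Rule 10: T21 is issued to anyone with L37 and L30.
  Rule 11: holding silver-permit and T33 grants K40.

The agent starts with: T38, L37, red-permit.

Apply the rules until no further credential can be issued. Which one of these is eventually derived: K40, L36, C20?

L36

Holding red-permit and L37 grants L30 (Rule 2).
Holding red-permit, L30, and T38 grants T18 (Rule 3).
Holding T18 grants T33 (Rule 4).
Holding T33 and L30 grants L36 (Rule 8).
C20 would need silver-permit and red-permit (Rule 7), but silver-permit is never granted. K40 would need silver-permit and T33 (Rule 11), but silver-permit is never granted.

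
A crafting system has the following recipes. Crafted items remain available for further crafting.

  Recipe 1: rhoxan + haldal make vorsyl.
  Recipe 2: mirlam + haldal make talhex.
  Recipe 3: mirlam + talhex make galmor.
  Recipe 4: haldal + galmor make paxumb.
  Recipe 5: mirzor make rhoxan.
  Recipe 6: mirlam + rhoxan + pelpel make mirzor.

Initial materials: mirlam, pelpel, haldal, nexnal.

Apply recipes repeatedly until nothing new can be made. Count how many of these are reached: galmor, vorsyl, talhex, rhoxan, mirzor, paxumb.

3

Using Recipe 2, mirlam and haldal make talhex.
mirlam + talhex → galmor (Recipe 3).
haldal + galmor → paxumb (Recipe 4).
galmor: reached.
vorsyl would need rhoxan and haldal (Recipe 1), but rhoxan is never obtained.
talhex: reached.
rhoxan would need mirzor (Recipe 5), but mirzor is never obtained.
mirzor would need mirlam, rhoxan, and pelpel (Recipe 6), but rhoxan is never obtained.
paxumb: reached.
Reached: galmor, talhex, and paxumb — 3 of the 6.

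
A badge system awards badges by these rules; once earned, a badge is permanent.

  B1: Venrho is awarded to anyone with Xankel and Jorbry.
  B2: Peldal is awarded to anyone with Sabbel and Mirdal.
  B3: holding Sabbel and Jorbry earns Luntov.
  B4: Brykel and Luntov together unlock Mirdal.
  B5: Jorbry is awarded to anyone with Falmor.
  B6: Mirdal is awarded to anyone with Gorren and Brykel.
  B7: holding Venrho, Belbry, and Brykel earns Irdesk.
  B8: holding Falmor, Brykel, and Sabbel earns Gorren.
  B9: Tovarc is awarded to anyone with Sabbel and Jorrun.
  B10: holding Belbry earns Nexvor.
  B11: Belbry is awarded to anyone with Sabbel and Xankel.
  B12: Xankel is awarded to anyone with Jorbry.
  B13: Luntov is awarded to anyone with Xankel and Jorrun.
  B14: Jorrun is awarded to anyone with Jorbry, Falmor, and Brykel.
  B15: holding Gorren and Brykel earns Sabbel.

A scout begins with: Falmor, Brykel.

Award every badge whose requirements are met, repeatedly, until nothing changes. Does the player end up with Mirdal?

Yes

With Falmor, Jorbry is earned (B5).
With Jorbry, Falmor, and Brykel, Jorrun is earned (B14).
With Jorbry, Xankel is earned (B12).
With Xankel and Jorrun, Luntov is earned (B13).
With Brykel and Luntov, Mirdal is earned (B4).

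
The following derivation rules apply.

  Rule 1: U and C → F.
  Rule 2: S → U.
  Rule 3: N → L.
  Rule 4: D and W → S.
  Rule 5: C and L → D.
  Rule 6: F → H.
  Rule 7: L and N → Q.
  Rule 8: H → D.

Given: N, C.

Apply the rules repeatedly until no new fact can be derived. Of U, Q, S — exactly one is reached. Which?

N holds, so L follows (Rule 3).
From L and N, Rule 7 gives Q.
U would need S (Rule 2), but S is never established. S would need D and W (Rule 4), but W is never established.

Q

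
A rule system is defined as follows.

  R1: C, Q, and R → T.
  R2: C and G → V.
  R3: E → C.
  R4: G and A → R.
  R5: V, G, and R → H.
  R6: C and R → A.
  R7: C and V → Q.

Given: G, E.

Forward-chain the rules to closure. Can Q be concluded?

From E, R3 gives C.
From C and G, R2 gives V.
C and V hold, so Q follows (R7).

Yes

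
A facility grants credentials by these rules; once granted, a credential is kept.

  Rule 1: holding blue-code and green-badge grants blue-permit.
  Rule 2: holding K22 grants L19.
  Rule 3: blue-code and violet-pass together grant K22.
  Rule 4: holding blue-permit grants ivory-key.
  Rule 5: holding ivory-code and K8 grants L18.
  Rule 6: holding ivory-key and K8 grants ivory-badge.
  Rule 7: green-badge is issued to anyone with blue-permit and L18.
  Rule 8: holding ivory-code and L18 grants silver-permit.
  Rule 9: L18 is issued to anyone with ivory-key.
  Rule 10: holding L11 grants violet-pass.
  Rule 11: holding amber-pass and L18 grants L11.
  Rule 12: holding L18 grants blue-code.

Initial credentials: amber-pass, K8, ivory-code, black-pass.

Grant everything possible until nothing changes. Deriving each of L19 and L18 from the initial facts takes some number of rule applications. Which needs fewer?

L18

L18: Holding ivory-code and K8 grants L18 (Rule 5). [1 rule application]
L19: Holding ivory-code and K8 grants L18 (Rule 5). Holding amber-pass and L18 grants L11 (Rule 11). Holding L18 grants blue-code (Rule 12). Holding L11 grants violet-pass (Rule 10). Holding blue-code and violet-pass grants K22 (Rule 3). Holding K22 grants L19 (Rule 2). [6 rule applications]
L18 needs fewer.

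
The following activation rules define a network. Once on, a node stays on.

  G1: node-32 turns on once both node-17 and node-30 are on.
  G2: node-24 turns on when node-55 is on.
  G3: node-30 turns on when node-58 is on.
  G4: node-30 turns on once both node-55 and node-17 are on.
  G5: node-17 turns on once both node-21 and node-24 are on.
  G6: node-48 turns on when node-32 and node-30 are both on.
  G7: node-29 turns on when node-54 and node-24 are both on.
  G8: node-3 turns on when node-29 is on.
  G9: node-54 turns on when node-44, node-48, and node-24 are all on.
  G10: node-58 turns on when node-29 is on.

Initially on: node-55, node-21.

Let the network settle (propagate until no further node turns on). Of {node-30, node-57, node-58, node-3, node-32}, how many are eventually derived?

2

G2: node-55 on → node-24 on.
G5: node-21 and node-24 on → node-17 on.
node-55 and node-17 are on, so node-30 turns on (G4).
node-17 and node-30 are on, so node-32 turns on (G1).
node-30: reached.
No rule produces node-57, and it is not given.
node-58 would need node-29 (G10), but node-29 never turns on.
node-3 would need node-29 (G8), but node-29 never turns on.
node-32: reached.
Reached: node-30 and node-32 — 2 of the 5.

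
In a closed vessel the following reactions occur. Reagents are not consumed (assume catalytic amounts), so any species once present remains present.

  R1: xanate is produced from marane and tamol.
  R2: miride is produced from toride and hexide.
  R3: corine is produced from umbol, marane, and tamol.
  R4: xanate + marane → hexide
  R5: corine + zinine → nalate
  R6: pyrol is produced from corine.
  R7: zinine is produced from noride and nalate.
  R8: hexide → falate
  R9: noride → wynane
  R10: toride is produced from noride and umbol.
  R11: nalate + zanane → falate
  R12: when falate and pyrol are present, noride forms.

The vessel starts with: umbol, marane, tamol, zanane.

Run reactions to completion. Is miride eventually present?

marane and tamol present → xanate forms (R1).
umbol, marane, and tamol present → corine forms (R3).
xanate and marane present → hexide forms (R4).
corine present → pyrol forms (R6).
hexide present → falate forms (R8).
falate and pyrol present → noride forms (R12).
noride and umbol present → toride forms (R10).
toride and hexide present → miride forms (R2).

Yes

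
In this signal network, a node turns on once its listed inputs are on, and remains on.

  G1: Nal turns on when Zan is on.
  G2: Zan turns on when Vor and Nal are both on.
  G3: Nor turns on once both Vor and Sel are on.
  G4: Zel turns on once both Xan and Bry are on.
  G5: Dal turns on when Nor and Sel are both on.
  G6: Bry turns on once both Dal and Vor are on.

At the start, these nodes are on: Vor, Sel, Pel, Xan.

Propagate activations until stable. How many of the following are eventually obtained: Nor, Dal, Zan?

G3: Vor and Sel on → Nor on.
G5: Nor and Sel on → Dal on.
Nor: reached.
Dal: reached.
Zan would need Vor and Nal (G2), but Nal never turns on.
Reached: Nor and Dal — 2 of the 3.

2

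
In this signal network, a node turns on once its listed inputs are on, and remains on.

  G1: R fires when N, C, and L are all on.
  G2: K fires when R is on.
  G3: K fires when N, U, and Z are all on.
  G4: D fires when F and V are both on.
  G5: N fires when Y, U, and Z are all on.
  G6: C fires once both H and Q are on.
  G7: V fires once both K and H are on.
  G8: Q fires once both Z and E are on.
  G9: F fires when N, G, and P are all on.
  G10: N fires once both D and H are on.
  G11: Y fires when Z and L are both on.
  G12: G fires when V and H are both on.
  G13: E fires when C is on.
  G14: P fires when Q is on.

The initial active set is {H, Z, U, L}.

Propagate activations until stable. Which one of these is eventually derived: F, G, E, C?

G11: Z and L on → Y on.
Y, U, and Z are on, so N fires (G5).
G3: N, U, and Z on → K on.
K and H are on, so V fires (G7).
V and H are on, so G fires (G12).
C would need H and Q (G6), but Q never turns on. E would need C (G13), but C never turns on. F would need N, G, and P (G9), but P never turns on.

G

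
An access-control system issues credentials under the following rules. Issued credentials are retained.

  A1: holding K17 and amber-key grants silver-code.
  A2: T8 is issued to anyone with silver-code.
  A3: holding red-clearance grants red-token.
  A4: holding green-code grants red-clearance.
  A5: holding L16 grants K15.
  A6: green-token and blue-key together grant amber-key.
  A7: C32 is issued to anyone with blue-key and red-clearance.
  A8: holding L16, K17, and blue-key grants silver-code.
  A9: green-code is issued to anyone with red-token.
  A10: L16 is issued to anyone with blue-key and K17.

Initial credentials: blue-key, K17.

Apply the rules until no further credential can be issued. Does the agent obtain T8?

Yes

Holding blue-key and K17 grants L16 (A10).
Holding L16, K17, and blue-key grants silver-code (A8).
Holding silver-code grants T8 (A2).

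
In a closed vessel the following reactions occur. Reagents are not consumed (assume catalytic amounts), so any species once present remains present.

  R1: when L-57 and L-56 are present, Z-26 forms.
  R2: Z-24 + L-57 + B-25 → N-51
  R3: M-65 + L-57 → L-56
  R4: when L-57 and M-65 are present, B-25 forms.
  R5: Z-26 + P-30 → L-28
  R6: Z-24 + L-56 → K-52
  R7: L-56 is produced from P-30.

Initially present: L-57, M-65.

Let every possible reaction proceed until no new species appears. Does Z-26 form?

M-65 and L-57 present → L-56 forms (R3).
L-57 and L-56 present → Z-26 forms (R1).

Yes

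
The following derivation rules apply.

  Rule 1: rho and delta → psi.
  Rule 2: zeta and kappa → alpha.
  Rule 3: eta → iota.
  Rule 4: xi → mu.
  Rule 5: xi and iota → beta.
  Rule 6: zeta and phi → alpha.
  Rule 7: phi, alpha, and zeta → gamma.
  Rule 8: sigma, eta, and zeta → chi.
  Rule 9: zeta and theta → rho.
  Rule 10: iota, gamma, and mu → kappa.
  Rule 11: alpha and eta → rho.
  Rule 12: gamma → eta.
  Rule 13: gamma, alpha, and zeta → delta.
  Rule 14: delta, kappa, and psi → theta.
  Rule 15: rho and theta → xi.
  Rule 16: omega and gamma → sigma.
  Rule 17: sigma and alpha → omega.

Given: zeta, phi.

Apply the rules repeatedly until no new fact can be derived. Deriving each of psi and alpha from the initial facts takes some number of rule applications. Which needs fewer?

alpha: zeta and phi hold, so alpha follows (Rule 6). [1 rule application]
psi: zeta and phi hold, so alpha follows (Rule 6). From phi, alpha, and zeta, Rule 7 gives gamma. gamma holds, so eta follows (Rule 12). From gamma, alpha, and zeta, Rule 13 gives delta. alpha and eta hold, so rho follows (Rule 11). From rho and delta, Rule 1 gives psi. [6 rule applications]
alpha needs fewer.

alpha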